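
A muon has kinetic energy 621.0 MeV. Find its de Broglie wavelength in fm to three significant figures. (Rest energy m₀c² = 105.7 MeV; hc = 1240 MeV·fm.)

Total energy E = KE + m₀c² = 621.0 + 105.7 = 726.7 MeV.
(pc)² = E² − (m₀c²)² = (726.7)² − (105.7)² = 5.169 × 10⁵ MeV², so pc = 719.0 MeV.
λ = hc/(pc) = 1240 MeV·fm / 719.0 MeV = 1.72 fm.

λ = 1.72 fm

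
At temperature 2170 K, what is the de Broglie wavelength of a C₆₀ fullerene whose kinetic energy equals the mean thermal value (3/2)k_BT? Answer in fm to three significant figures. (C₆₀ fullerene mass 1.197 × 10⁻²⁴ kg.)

KE = (3/2)k_BT = 1.5 × 1.381 × 10⁻²³ × 2170 = 4.495 × 10⁻²⁰ J.
p = √(2mKE) = √(2 × 1.197 × 10⁻²⁴ × 4.495 × 10⁻²⁰) = 3.280 × 10⁻²² kg·m/s.
λ = h/p = 2.02 × 10⁻¹² m = 2020 fm.

λ = 2020 fm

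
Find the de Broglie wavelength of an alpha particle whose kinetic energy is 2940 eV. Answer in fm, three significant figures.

KE = 2940 eV = 4.710 × 10⁻¹⁶ J.
p = √(2mKE) = √(2 × 6.645 × 10⁻²⁷ × 4.710 × 10⁻¹⁶) = 2.502 × 10⁻²¹ kg·m/s.
λ = h/p = 6.626 × 10⁻³⁴ / 2.502 × 10⁻²¹ = 2.65 × 10⁻¹³ m = 265 fm.

λ = 265 fm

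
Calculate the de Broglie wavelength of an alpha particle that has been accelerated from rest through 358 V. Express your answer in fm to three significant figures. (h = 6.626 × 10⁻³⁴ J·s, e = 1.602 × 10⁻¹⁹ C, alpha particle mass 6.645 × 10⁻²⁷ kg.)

KE = 2eV = 2 × 1.602 × 10⁻¹⁹ × 358.0 = 1.147 × 10⁻¹⁶ J.
p = √(2mKE) = √(2 × 6.645 × 10⁻²⁷ × 1.147 × 10⁻¹⁶) = 1.235 × 10⁻²¹ kg·m/s.
λ = h/p = 6.626 × 10⁻³⁴ / 1.235 × 10⁻²¹ = 5.37 × 10⁻¹³ m = 537 fm.

λ = 537 fm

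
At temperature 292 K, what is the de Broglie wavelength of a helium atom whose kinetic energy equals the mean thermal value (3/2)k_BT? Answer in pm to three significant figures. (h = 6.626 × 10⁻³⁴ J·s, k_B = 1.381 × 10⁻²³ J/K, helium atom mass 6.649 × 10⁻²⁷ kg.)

λ = 73.9 pm

KE = (3/2)k_BT = 1.5 × 1.381 × 10⁻²³ × 292 = 6.049 × 10⁻²¹ J.
p = √(2mKE) = √(2 × 6.649 × 10⁻²⁷ × 6.049 × 10⁻²¹) = 8.969 × 10⁻²⁴ kg·m/s.
λ = h/p = 7.39 × 10⁻¹¹ m = 73.9 pm.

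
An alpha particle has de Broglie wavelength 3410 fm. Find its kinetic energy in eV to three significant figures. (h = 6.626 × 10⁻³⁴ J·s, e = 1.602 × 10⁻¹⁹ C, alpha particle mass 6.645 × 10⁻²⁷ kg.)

p = h/λ = 6.626 × 10⁻³⁴ / 3.410 × 10⁻¹² = 1.943 × 10⁻²² kg·m/s.
KE = p²/(2m) = (1.943 × 10⁻²²)² / (2 × 6.645 × 10⁻²⁷) = 2.841 × 10⁻¹⁸ J = 17.7 eV.

KE = 17.7 eV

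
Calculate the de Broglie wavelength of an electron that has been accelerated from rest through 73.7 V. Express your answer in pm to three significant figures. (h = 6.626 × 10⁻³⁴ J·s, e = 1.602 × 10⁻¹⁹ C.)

KE = eV = 1.602 × 10⁻¹⁹ × 73.70 = 1.181 × 10⁻¹⁷ J.
p = √(2mKE) = √(2 × 9.109 × 10⁻³¹ × 1.181 × 10⁻¹⁷) = 4.638 × 10⁻²⁴ kg·m/s.
λ = h/p = 6.626 × 10⁻³⁴ / 4.638 × 10⁻²⁴ = 1.43 × 10⁻¹⁰ m = 143 pm.

λ = 143 pm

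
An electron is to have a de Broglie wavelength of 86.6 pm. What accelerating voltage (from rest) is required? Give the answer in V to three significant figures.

V = 201 V

p = h/λ = 6.626 × 10⁻³⁴ / 8.660 × 10⁻¹¹ = 7.651 × 10⁻²⁴ kg·m/s.
KE = p²/(2m) = 3.213 × 10⁻¹⁷ J.
V = KE/e = 3.213 × 10⁻¹⁷ / (1.602 × 10⁻¹⁹) = 201 V.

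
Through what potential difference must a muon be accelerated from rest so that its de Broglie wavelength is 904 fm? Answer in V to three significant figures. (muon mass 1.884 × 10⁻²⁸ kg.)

V = 8900 V

p = h/λ = 6.626 × 10⁻³⁴ / 9.040 × 10⁻¹³ = 7.330 × 10⁻²² kg·m/s.
KE = p²/(2m) = 1.426 × 10⁻¹⁵ J.
V = KE/e = 1.426 × 10⁻¹⁵ / (1.602 × 10⁻¹⁹) = 8900 V.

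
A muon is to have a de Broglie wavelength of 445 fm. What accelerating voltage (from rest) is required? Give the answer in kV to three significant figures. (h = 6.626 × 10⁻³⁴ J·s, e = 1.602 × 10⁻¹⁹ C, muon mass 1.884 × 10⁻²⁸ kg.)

V = 36.7 kV

p = h/λ = 6.626 × 10⁻³⁴ / 4.450 × 10⁻¹³ = 1.489 × 10⁻²¹ kg·m/s.
KE = p²/(2m) = 5.884 × 10⁻¹⁵ J.
V = KE/e = 5.884 × 10⁻¹⁵ / (1.602 × 10⁻¹⁹) = 36.7 kV.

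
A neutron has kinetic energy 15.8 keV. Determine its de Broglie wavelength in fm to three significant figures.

λ = 228 fm

KE = 15.8 keV = 2.531 × 10⁻¹⁵ J.
p = √(2mKE) = √(2 × 1.675 × 10⁻²⁷ × 2.531 × 10⁻¹⁵) = 2.912 × 10⁻²¹ kg·m/s.
λ = h/p = 6.626 × 10⁻³⁴ / 2.912 × 10⁻²¹ = 2.28 × 10⁻¹³ m = 228 fm.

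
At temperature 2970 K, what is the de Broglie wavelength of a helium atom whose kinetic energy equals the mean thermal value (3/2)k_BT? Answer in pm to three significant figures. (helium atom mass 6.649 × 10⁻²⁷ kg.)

KE = (3/2)k_BT = 1.5 × 1.381 × 10⁻²³ × 2970 = 6.152 × 10⁻²⁰ J.
p = √(2mKE) = √(2 × 6.649 × 10⁻²⁷ × 6.152 × 10⁻²⁰) = 2.860 × 10⁻²³ kg·m/s.
λ = h/p = 2.32 × 10⁻¹¹ m = 23.2 pm.

λ = 23.2 pm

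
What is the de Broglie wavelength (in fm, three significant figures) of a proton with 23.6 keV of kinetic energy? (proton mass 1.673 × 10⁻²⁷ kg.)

KE = 23.6 keV = 3.781 × 10⁻¹⁵ J.
p = √(2mKE) = √(2 × 1.673 × 10⁻²⁷ × 3.781 × 10⁻¹⁵) = 3.557 × 10⁻²¹ kg·m/s.
λ = h/p = 6.626 × 10⁻³⁴ / 3.557 × 10⁻²¹ = 1.86 × 10⁻¹³ m = 186 fm.

λ = 186 fm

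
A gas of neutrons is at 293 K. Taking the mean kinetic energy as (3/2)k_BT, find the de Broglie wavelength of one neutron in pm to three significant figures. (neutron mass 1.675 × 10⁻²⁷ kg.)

KE = (3/2)k_BT = 1.5 × 1.381 × 10⁻²³ × 293 = 6.069 × 10⁻²¹ J.
p = √(2mKE) = √(2 × 1.675 × 10⁻²⁷ × 6.069 × 10⁻²¹) = 4.509 × 10⁻²⁴ kg·m/s.
λ = h/p = 1.47 × 10⁻¹⁰ m = 147 pm.

λ = 147 pm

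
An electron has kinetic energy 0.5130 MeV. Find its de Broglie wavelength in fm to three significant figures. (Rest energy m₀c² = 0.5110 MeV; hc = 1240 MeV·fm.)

λ = 1400 fm

Total energy E = KE + m₀c² = 0.5130 + 0.5110 = 1.0240 MeV.
(pc)² = E² − (m₀c²)² = (1.0240)² − (0.5110)² = 0.7875 MeV², so pc = 0.8874 MeV.
λ = hc/(pc) = 1240 MeV·fm / 0.8874 MeV = 1400 fm.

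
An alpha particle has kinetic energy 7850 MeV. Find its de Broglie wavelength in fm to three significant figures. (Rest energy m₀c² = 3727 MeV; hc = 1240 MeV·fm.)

λ = 0.113 fm

Total energy E = KE + m₀c² = 7850 + 3727 = 11577 MeV.
(pc)² = E² − (m₀c²)² = (11577)² − (3727)² = 1.201 × 10⁸ MeV², so pc = 1.096 × 10⁴ MeV.
λ = hc/(pc) = 1240 MeV·fm / 1.096 × 10⁴ MeV = 0.113 fm.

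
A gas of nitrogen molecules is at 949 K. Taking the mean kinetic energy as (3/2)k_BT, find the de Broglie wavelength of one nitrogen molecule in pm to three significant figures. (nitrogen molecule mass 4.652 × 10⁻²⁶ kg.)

KE = (3/2)k_BT = 1.5 × 1.381 × 10⁻²³ × 949 = 1.966 × 10⁻²⁰ J.
p = √(2mKE) = √(2 × 4.652 × 10⁻²⁶ × 1.966 × 10⁻²⁰) = 4.277 × 10⁻²³ kg·m/s.
λ = h/p = 1.55 × 10⁻¹¹ m = 15.5 pm.

λ = 15.5 pm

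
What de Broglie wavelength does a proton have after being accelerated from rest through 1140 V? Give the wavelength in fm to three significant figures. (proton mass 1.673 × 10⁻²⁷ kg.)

λ = 848 fm

KE = eV = 1.602 × 10⁻¹⁹ × 1140 = 1.826 × 10⁻¹⁶ J.
p = √(2mKE) = √(2 × 1.673 × 10⁻²⁷ × 1.826 × 10⁻¹⁶) = 7.817 × 10⁻²² kg·m/s.
λ = h/p = 6.626 × 10⁻³⁴ / 7.817 × 10⁻²² = 8.48 × 10⁻¹³ m = 848 fm.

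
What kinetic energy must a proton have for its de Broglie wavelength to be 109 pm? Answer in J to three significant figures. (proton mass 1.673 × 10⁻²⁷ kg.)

p = h/λ = 6.626 × 10⁻³⁴ / 1.090 × 10⁻¹⁰ = 6.079 × 10⁻²⁴ kg·m/s.
KE = p²/(2m) = (6.079 × 10⁻²⁴)² / (2 × 1.673 × 10⁻²⁷) = 1.104 × 10⁻²⁰ J = 1.10 × 10⁻²⁰ J.

KE = 1.10 × 10⁻²⁰ J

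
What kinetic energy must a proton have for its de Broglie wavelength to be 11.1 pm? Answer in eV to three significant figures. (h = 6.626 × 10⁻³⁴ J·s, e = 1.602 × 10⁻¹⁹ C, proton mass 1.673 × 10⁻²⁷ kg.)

KE = 6.65 eV

p = h/λ = 6.626 × 10⁻³⁴ / 1.110 × 10⁻¹¹ = 5.969 × 10⁻²³ kg·m/s.
KE = p²/(2m) = (5.969 × 10⁻²³)² / (2 × 1.673 × 10⁻²⁷) = 1.065 × 10⁻¹⁸ J = 6.65 eV.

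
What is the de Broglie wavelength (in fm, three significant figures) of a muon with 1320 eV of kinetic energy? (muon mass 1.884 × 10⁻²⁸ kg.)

KE = 1320 eV = 2.115 × 10⁻¹⁶ J.
p = √(2mKE) = √(2 × 1.884 × 10⁻²⁸ × 2.115 × 10⁻¹⁶) = 2.823 × 10⁻²² kg·m/s.
λ = h/p = 6.626 × 10⁻³⁴ / 2.823 × 10⁻²² = 2.35 × 10⁻¹² m = 2350 fm.

λ = 2350 fm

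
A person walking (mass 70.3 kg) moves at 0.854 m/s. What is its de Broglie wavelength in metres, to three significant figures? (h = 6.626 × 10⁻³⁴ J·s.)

p = mv = 70.3 × 0.854 = 6.004 × 10¹ kg·m/s.
λ = h/p = 6.626 × 10⁻³⁴ / 6.004 × 10¹ = 1.10 × 10⁻³⁵ m.

λ = 1.10 × 10⁻³⁵ m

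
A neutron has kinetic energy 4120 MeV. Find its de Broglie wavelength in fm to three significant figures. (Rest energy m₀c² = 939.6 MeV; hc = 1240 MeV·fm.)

Total energy E = KE + m₀c² = 4120 + 939.6 = 5059.6 MeV.
(pc)² = E² − (m₀c²)² = (5059.6)² − (939.6)² = 2.472 × 10⁷ MeV², so pc = 4972 MeV.
λ = hc/(pc) = 1240 MeV·fm / 4972 MeV = 0.249 fm.

λ = 0.249 fm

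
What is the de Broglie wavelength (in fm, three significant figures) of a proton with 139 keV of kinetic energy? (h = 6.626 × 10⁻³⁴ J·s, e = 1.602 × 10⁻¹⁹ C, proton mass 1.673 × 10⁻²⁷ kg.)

λ = 76.8 fm

KE = 139 keV = 2.227 × 10⁻¹⁴ J.
p = √(2mKE) = √(2 × 1.673 × 10⁻²⁷ × 2.227 × 10⁻¹⁴) = 8.632 × 10⁻²¹ kg·m/s.
λ = h/p = 6.626 × 10⁻³⁴ / 8.632 × 10⁻²¹ = 7.68 × 10⁻¹⁴ m = 76.8 fm.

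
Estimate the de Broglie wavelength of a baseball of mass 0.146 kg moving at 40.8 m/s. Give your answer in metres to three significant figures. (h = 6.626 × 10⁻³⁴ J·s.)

p = mv = 0.146 × 40.8 = 5.957 kg·m/s.
λ = h/p = 6.626 × 10⁻³⁴ / 5.957 = 1.11 × 10⁻³⁴ m.

λ = 1.11 × 10⁻³⁴ m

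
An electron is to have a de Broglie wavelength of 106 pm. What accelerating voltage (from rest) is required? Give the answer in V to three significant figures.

p = h/λ = 6.626 × 10⁻³⁴ / 1.060 × 10⁻¹⁰ = 6.251 × 10⁻²⁴ kg·m/s.
KE = p²/(2m) = 2.145 × 10⁻¹⁷ J.
V = KE/e = 2.145 × 10⁻¹⁷ / (1.602 × 10⁻¹⁹) = 134 V.

V = 134 V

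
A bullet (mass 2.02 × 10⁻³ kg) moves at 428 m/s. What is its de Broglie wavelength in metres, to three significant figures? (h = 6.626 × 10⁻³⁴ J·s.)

p = mv = 2.02 × 10⁻³ × 428 = 8.646 × 10⁻¹ kg·m/s.
λ = h/p = 6.626 × 10⁻³⁴ / 8.646 × 10⁻¹ = 7.66 × 10⁻³⁴ m.

λ = 7.66 × 10⁻³⁴ m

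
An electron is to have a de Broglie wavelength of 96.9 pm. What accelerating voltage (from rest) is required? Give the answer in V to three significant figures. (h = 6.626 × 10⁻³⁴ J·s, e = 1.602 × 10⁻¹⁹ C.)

V = 160 V

p = h/λ = 6.626 × 10⁻³⁴ / 9.690 × 10⁻¹¹ = 6.838 × 10⁻²⁴ kg·m/s.
KE = p²/(2m) = 2.567 × 10⁻¹⁷ J.
V = KE/e = 2.567 × 10⁻¹⁷ / (1.602 × 10⁻¹⁹) = 160 V.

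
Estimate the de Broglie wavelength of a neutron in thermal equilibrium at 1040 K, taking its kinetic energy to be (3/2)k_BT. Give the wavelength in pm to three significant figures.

KE = (3/2)k_BT = 1.5 × 1.381 × 10⁻²³ × 1040 = 2.154 × 10⁻²⁰ J.
p = √(2mKE) = √(2 × 1.675 × 10⁻²⁷ × 2.154 × 10⁻²⁰) = 8.495 × 10⁻²⁴ kg·m/s.
λ = h/p = 7.80 × 10⁻¹¹ m = 78.0 pm.

λ = 78.0 pm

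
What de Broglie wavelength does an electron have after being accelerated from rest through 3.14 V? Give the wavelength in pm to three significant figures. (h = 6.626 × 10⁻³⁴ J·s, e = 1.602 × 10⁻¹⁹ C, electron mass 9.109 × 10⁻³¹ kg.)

KE = eV = 1.602 × 10⁻¹⁹ × 3.140 = 5.030 × 10⁻¹⁹ J.
p = √(2mKE) = √(2 × 9.109 × 10⁻³¹ × 5.030 × 10⁻¹⁹) = 9.573 × 10⁻²⁵ kg·m/s.
λ = h/p = 6.626 × 10⁻³⁴ / 9.573 × 10⁻²⁵ = 6.92 × 10⁻¹⁰ m = 692 pm.

λ = 692 pm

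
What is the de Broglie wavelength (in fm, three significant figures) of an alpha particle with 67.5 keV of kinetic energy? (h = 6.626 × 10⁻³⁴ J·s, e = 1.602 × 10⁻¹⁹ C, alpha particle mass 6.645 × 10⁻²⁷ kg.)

KE = 67.5 keV = 1.081 × 10⁻¹⁴ J.
p = √(2mKE) = √(2 × 6.645 × 10⁻²⁷ × 1.081 × 10⁻¹⁴) = 1.199 × 10⁻²⁰ kg·m/s.
λ = h/p = 6.626 × 10⁻³⁴ / 1.199 × 10⁻²⁰ = 5.53 × 10⁻¹⁴ m = 55.3 fm.

λ = 55.3 fm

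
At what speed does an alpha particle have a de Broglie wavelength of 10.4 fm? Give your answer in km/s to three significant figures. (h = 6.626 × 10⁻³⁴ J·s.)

p = h/λ = 6.626 × 10⁻³⁴ / 1.040 × 10⁻¹⁴ = 6.371 × 10⁻²⁰ kg·m/s.
v = p/m = 6.371 × 10⁻²⁰ / 6.645 × 10⁻²⁷ = 9.59 × 10⁶ m/s = 9590 km/s.

v = 9590 km/s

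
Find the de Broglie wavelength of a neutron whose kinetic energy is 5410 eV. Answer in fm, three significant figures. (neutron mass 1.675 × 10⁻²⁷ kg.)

λ = 389 fm

KE = 5410 eV = 8.667 × 10⁻¹⁶ J.
p = √(2mKE) = √(2 × 1.675 × 10⁻²⁷ × 8.667 × 10⁻¹⁶) = 1.704 × 10⁻²¹ kg·m/s.
λ = h/p = 6.626 × 10⁻³⁴ / 1.704 × 10⁻²¹ = 3.89 × 10⁻¹³ m = 389 fm.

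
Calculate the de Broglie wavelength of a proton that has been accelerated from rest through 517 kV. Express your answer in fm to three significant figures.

λ = 39.8 fm

KE = eV = 1.602 × 10⁻¹⁹ × 5.170 × 10⁵ = 8.282 × 10⁻¹⁴ J.
p = √(2mKE) = √(2 × 1.673 × 10⁻²⁷ × 8.282 × 10⁻¹⁴) = 1.665 × 10⁻²⁰ kg·m/s.
λ = h/p = 6.626 × 10⁻³⁴ / 1.665 × 10⁻²⁰ = 3.98 × 10⁻¹⁴ m = 39.8 fm.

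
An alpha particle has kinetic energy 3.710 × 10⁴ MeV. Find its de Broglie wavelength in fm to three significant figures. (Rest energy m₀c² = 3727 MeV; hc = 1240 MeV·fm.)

λ = 0.0305 fm

Total energy E = KE + m₀c² = 3.710 × 10⁴ + 3727 = 40827 MeV.
(pc)² = E² − (m₀c²)² = (40827)² − (3727)² = 1.653 × 10⁹ MeV², so pc = 4.066 × 10⁴ MeV.
λ = hc/(pc) = 1240 MeV·fm / 4.066 × 10⁴ MeV = 0.0305 fm.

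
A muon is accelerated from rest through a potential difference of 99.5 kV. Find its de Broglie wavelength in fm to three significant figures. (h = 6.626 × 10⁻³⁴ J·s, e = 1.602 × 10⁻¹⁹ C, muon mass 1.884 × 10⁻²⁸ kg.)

λ = 270 fm

KE = eV = 1.602 × 10⁻¹⁹ × 9.950 × 10⁴ = 1.594 × 10⁻¹⁴ J.
p = √(2mKE) = √(2 × 1.884 × 10⁻²⁸ × 1.594 × 10⁻¹⁴) = 2.451 × 10⁻²¹ kg·m/s.
λ = h/p = 6.626 × 10⁻³⁴ / 2.451 × 10⁻²¹ = 2.70 × 10⁻¹³ m = 270 fm.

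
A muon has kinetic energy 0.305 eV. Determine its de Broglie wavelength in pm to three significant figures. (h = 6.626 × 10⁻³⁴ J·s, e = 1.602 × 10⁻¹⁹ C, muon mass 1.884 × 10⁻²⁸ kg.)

λ = 154 pm

KE = 0.305 eV = 4.886 × 10⁻²⁰ J.
p = √(2mKE) = √(2 × 1.884 × 10⁻²⁸ × 4.886 × 10⁻²⁰) = 4.291 × 10⁻²⁴ kg·m/s.
λ = h/p = 6.626 × 10⁻³⁴ / 4.291 × 10⁻²⁴ = 1.54 × 10⁻¹⁰ m = 154 pm.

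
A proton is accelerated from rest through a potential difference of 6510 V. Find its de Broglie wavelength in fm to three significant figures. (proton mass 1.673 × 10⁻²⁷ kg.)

KE = eV = 1.602 × 10⁻¹⁹ × 6510 = 1.043 × 10⁻¹⁵ J.
p = √(2mKE) = √(2 × 1.673 × 10⁻²⁷ × 1.043 × 10⁻¹⁵) = 1.868 × 10⁻²¹ kg·m/s.
λ = h/p = 6.626 × 10⁻³⁴ / 1.868 × 10⁻²¹ = 3.55 × 10⁻¹³ m = 355 fm.

λ = 355 fm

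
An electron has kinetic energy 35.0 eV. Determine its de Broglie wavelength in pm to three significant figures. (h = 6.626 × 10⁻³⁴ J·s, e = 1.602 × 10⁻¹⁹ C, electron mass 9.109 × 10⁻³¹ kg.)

KE = 35.0 eV = 5.607 × 10⁻¹⁸ J.
p = √(2mKE) = √(2 × 9.109 × 10⁻³¹ × 5.607 × 10⁻¹⁸) = 3.196 × 10⁻²⁴ kg·m/s.
λ = h/p = 6.626 × 10⁻³⁴ / 3.196 × 10⁻²⁴ = 2.07 × 10⁻¹⁰ m = 207 pm.

λ = 207 pm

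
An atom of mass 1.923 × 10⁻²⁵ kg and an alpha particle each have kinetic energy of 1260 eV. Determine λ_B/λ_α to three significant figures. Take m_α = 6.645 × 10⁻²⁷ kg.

At fixed KE, p = √(2mKE) so λ = h/p ∝ 1/√m.
λ_B/λ_α = √(m_α/m_B) = √(6.645 × 10⁻²⁷/1.923 × 10⁻²⁵) = √(0.03456) = 0.186.

λ_B/λ_α = 0.186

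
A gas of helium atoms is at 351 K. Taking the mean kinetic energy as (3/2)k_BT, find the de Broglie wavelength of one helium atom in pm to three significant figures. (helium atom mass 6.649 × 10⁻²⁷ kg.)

KE = (3/2)k_BT = 1.5 × 1.381 × 10⁻²³ × 351 = 7.271 × 10⁻²¹ J.
p = √(2mKE) = √(2 × 6.649 × 10⁻²⁷ × 7.271 × 10⁻²¹) = 9.833 × 10⁻²⁴ kg·m/s.
λ = h/p = 6.74 × 10⁻¹¹ m = 67.4 pm.

λ = 67.4 pm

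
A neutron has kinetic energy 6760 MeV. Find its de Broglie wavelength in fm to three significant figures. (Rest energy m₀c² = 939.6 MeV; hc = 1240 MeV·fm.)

Total energy E = KE + m₀c² = 6760 + 939.6 = 7699.6 MeV.
(pc)² = E² − (m₀c²)² = (7699.6)² − (939.6)² = 5.840 × 10⁷ MeV², so pc = 7642 MeV.
λ = hc/(pc) = 1240 MeV·fm / 7642 MeV = 0.162 fm.

λ = 0.162 fm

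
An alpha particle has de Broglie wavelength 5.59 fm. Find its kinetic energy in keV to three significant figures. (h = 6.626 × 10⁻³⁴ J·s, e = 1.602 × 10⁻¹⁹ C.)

KE = 6600 keV

p = h/λ = 6.626 × 10⁻³⁴ / 5.590 × 10⁻¹⁵ = 1.185 × 10⁻¹⁹ kg·m/s.
KE = p²/(2m) = (1.185 × 10⁻¹⁹)² / (2 × 6.645 × 10⁻²⁷) = 1.057 × 10⁻¹² J = 6600 keV.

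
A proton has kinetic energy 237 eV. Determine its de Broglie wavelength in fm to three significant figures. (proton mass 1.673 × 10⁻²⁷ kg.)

KE = 237 eV = 3.797 × 10⁻¹⁷ J.
p = √(2mKE) = √(2 × 1.673 × 10⁻²⁷ × 3.797 × 10⁻¹⁷) = 3.564 × 10⁻²² kg·m/s.
λ = h/p = 6.626 × 10⁻³⁴ / 3.564 × 10⁻²² = 1.86 × 10⁻¹² m = 1860 fm.

λ = 1860 fm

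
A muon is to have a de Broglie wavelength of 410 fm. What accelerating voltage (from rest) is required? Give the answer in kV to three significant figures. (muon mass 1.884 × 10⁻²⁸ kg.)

V = 43.3 kV

p = h/λ = 6.626 × 10⁻³⁴ / 4.100 × 10⁻¹³ = 1.616 × 10⁻²¹ kg·m/s.
KE = p²/(2m) = 6.931 × 10⁻¹⁵ J.
V = KE/e = 6.931 × 10⁻¹⁵ / (1.602 × 10⁻¹⁹) = 43.3 kV.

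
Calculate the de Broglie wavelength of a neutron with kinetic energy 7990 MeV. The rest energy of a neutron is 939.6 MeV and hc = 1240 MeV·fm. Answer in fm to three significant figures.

Total energy E = KE + m₀c² = 7990 + 939.6 = 8929.6 MeV.
(pc)² = E² − (m₀c²)² = (8929.6)² − (939.6)² = 7.885 × 10⁷ MeV², so pc = 8880 MeV.
λ = hc/(pc) = 1240 MeV·fm / 8880 MeV = 0.140 fm.

λ = 0.140 fm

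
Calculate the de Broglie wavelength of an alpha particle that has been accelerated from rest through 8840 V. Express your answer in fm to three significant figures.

λ = 108 fm

KE = 2eV = 2 × 1.602 × 10⁻¹⁹ × 8840 = 2.832 × 10⁻¹⁵ J.
p = √(2mKE) = √(2 × 6.645 × 10⁻²⁷ × 2.832 × 10⁻¹⁵) = 6.135 × 10⁻²¹ kg·m/s.
λ = h/p = 6.626 × 10⁻³⁴ / 6.135 × 10⁻²¹ = 1.08 × 10⁻¹³ m = 108 fm.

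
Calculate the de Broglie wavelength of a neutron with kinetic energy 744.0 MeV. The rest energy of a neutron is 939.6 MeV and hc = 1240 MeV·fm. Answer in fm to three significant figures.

λ = 0.888 fm

Total energy E = KE + m₀c² = 744.0 + 939.6 = 1683.6 MeV.
(pc)² = E² − (m₀c²)² = (1683.6)² − (939.6)² = 1.952 × 10⁶ MeV², so pc = 1397 MeV.
λ = hc/(pc) = 1240 MeV·fm / 1397 MeV = 0.888 fm.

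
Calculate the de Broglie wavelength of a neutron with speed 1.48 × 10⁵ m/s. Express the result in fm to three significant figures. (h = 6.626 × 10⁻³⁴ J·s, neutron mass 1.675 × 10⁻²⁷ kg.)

λ = 2670 fm

p = mv = 1.675 × 10⁻²⁷ × 1.48 × 10⁵ = 2.479 × 10⁻²² kg·m/s.
λ = h/p = 6.626 × 10⁻³⁴ / 2.479 × 10⁻²² = 2.67 × 10⁻¹² m = 2670 fm.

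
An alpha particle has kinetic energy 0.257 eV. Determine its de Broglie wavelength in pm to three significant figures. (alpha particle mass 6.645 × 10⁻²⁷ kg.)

KE = 0.257 eV = 4.117 × 10⁻²⁰ J.
p = √(2mKE) = √(2 × 6.645 × 10⁻²⁷ × 4.117 × 10⁻²⁰) = 2.339 × 10⁻²³ kg·m/s.
λ = h/p = 6.626 × 10⁻³⁴ / 2.339 × 10⁻²³ = 2.83 × 10⁻¹¹ m = 28.3 pm.

λ = 28.3 pm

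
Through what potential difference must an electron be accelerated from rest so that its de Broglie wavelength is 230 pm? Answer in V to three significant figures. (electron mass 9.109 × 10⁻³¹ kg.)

V = 28.4 V

p = h/λ = 6.626 × 10⁻³⁴ / 2.300 × 10⁻¹⁰ = 2.881 × 10⁻²⁴ kg·m/s.
KE = p²/(2m) = 4.556 × 10⁻¹⁸ J.
V = KE/e = 4.556 × 10⁻¹⁸ / (1.602 × 10⁻¹⁹) = 28.4 V.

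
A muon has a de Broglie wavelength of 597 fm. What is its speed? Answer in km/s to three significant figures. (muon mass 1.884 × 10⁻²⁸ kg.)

v = 5890 km/s

p = h/λ = 6.626 × 10⁻³⁴ / 5.970 × 10⁻¹³ = 1.110 × 10⁻²¹ kg·m/s.
v = p/m = 1.110 × 10⁻²¹ / 1.884 × 10⁻²⁸ = 5.89 × 10⁶ m/s = 5890 km/s.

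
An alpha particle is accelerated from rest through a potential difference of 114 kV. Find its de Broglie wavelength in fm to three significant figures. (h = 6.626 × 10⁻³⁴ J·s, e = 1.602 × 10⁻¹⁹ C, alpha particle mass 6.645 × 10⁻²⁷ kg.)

KE = 2eV = 2 × 1.602 × 10⁻¹⁹ × 1.140 × 10⁵ = 3.653 × 10⁻¹⁴ J.
p = √(2mKE) = √(2 × 6.645 × 10⁻²⁷ × 3.653 × 10⁻¹⁴) = 2.203 × 10⁻²⁰ kg·m/s.
λ = h/p = 6.626 × 10⁻³⁴ / 2.203 × 10⁻²⁰ = 3.01 × 10⁻¹⁴ m = 30.1 fm.

λ = 30.1 fm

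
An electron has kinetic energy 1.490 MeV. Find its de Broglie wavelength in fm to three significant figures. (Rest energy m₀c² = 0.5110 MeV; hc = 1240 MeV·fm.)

λ = 641 fm

Total energy E = KE + m₀c² = 1.490 + 0.5110 = 2.0010 MeV.
(pc)² = E² − (m₀c²)² = (2.0010)² − (0.5110)² = 3.743 MeV², so pc = 1.935 MeV.
λ = hc/(pc) = 1240 MeV·fm / 1.935 MeV = 641 fm.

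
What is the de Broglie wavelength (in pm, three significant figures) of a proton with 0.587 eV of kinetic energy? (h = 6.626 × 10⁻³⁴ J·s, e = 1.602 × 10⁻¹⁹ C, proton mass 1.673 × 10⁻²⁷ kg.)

λ = 37.4 pm

KE = 0.587 eV = 9.404 × 10⁻²⁰ J.
p = √(2mKE) = √(2 × 1.673 × 10⁻²⁷ × 9.404 × 10⁻²⁰) = 1.774 × 10⁻²³ kg·m/s.
λ = h/p = 6.626 × 10⁻³⁴ / 1.774 × 10⁻²³ = 3.74 × 10⁻¹¹ m = 37.4 pm.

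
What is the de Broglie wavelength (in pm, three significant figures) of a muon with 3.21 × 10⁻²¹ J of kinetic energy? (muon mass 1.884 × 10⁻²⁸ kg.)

p = √(2mKE) = √(2 × 1.884 × 10⁻²⁸ × 3.210 × 10⁻²¹) = 1.100 × 10⁻²⁴ kg·m/s.
λ = h/p = 6.626 × 10⁻³⁴ / 1.100 × 10⁻²⁴ = 6.02 × 10⁻¹⁰ m = 602 pm.

λ = 602 pm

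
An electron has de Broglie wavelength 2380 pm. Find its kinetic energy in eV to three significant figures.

p = h/λ = 6.626 × 10⁻³⁴ / 2.380 × 10⁻⁹ = 2.784 × 10⁻²⁵ kg·m/s.
KE = p²/(2m) = (2.784 × 10⁻²⁵)² / (2 × 9.109 × 10⁻³¹) = 4.254 × 10⁻²⁰ J = 0.266 eV.

KE = 0.266 eV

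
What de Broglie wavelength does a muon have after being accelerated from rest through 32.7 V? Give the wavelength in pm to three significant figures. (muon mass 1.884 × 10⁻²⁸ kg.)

KE = eV = 1.602 × 10⁻¹⁹ × 32.70 = 5.239 × 10⁻¹⁸ J.
p = √(2mKE) = √(2 × 1.884 × 10⁻²⁸ × 5.239 × 10⁻¹⁸) = 4.443 × 10⁻²³ kg·m/s.
λ = h/p = 6.626 × 10⁻³⁴ / 4.443 × 10⁻²³ = 1.49 × 10⁻¹¹ m = 14.9 pm.

λ = 14.9 pm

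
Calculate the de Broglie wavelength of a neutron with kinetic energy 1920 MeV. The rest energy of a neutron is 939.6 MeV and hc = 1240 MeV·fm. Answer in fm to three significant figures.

λ = 0.459 fm

Total energy E = KE + m₀c² = 1920 + 939.6 = 2859.6 MeV.
(pc)² = E² − (m₀c²)² = (2859.6)² − (939.6)² = 7.294 × 10⁶ MeV², so pc = 2701 MeV.
λ = hc/(pc) = 1240 MeV·fm / 2701 MeV = 0.459 fm.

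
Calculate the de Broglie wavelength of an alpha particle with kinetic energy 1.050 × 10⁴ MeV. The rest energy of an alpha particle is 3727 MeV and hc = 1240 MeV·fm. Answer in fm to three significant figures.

Total energy E = KE + m₀c² = 1.050 × 10⁴ + 3727 = 14227 MeV.
(pc)² = E² − (m₀c²)² = (14227)² − (3727)² = 1.885 × 10⁸ MeV², so pc = 1.373 × 10⁴ MeV.
λ = hc/(pc) = 1240 MeV·fm / 1.373 × 10⁴ MeV = 0.0903 fm.

λ = 0.0903 fm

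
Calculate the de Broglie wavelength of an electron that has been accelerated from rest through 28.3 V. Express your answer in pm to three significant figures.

λ = 231 pm

KE = eV = 1.602 × 10⁻¹⁹ × 28.30 = 4.534 × 10⁻¹⁸ J.
p = √(2mKE) = √(2 × 9.109 × 10⁻³¹ × 4.534 × 10⁻¹⁸) = 2.874 × 10⁻²⁴ kg·m/s.
λ = h/p = 6.626 × 10⁻³⁴ / 2.874 × 10⁻²⁴ = 2.31 × 10⁻¹⁰ m = 231 pm.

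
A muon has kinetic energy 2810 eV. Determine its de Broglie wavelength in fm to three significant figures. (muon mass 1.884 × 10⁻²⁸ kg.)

KE = 2810 eV = 4.502 × 10⁻¹⁶ J.
p = √(2mKE) = √(2 × 1.884 × 10⁻²⁸ × 4.502 × 10⁻¹⁶) = 4.119 × 10⁻²² kg·m/s.
λ = h/p = 6.626 × 10⁻³⁴ / 4.119 × 10⁻²² = 1.61 × 10⁻¹² m = 1610 fm.

λ = 1610 fm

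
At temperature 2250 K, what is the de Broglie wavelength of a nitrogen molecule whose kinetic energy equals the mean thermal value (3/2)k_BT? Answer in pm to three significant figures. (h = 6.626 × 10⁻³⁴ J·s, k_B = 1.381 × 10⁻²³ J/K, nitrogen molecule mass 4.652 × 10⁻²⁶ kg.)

KE = (3/2)k_BT = 1.5 × 1.381 × 10⁻²³ × 2250 = 4.661 × 10⁻²⁰ J.
p = √(2mKE) = √(2 × 4.652 × 10⁻²⁶ × 4.661 × 10⁻²⁰) = 6.585 × 10⁻²³ kg·m/s.
λ = h/p = 1.01 × 10⁻¹¹ m = 10.1 pm.

λ = 10.1 pm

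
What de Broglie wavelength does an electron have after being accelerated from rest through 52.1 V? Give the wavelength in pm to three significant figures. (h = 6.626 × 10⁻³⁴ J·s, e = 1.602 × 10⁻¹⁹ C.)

λ = 170 pm

KE = eV = 1.602 × 10⁻¹⁹ × 52.10 = 8.346 × 10⁻¹⁸ J.
p = √(2mKE) = √(2 × 9.109 × 10⁻³¹ × 8.346 × 10⁻¹⁸) = 3.899 × 10⁻²⁴ kg·m/s.
λ = h/p = 6.626 × 10⁻³⁴ / 3.899 × 10⁻²⁴ = 1.70 × 10⁻¹⁰ m = 170 pm.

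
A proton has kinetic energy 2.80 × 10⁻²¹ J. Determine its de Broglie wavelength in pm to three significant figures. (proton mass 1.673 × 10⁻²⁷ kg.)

λ = 216 pm

p = √(2mKE) = √(2 × 1.673 × 10⁻²⁷ × 2.800 × 10⁻²¹) = 3.061 × 10⁻²⁴ kg·m/s.
λ = h/p = 6.626 × 10⁻³⁴ / 3.061 × 10⁻²⁴ = 2.16 × 10⁻¹⁰ m = 216 pm.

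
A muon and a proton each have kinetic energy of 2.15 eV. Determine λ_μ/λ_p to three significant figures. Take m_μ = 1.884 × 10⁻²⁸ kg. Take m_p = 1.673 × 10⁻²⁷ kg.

At fixed KE, p = √(2mKE) so λ = h/p ∝ 1/√m.
λ_μ/λ_p = √(m_p/m_μ) = √(1.673 × 10⁻²⁷/1.884 × 10⁻²⁸) = √(8.880) = 2.98.

λ_μ/λ_p = 2.98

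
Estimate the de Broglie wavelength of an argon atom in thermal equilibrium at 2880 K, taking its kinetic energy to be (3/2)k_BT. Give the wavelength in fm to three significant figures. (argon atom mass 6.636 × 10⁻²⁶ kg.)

KE = (3/2)k_BT = 1.5 × 1.381 × 10⁻²³ × 2880 = 5.966 × 10⁻²⁰ J.
p = √(2mKE) = √(2 × 6.636 × 10⁻²⁶ × 5.966 × 10⁻²⁰) = 8.898 × 10⁻²³ kg·m/s.
λ = h/p = 7.45 × 10⁻¹² m = 7450 fm.

λ = 7450 fm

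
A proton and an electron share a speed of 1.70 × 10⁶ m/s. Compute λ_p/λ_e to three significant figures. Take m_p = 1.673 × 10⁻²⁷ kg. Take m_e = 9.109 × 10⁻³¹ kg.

At fixed v, p = mv so λ = h/(mv) ∝ 1/m.
λ_p/λ_e = m_e/m_p = 9.109 × 10⁻³¹/1.673 × 10⁻²⁷ = 5.44 × 10⁻⁴.

λ_p/λ_e = 5.44 × 10⁻⁴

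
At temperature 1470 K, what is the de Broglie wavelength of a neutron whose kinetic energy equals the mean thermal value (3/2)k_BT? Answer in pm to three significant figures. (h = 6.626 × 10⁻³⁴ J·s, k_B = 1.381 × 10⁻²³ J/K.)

λ = 65.6 pm

KE = (3/2)k_BT = 1.5 × 1.381 × 10⁻²³ × 1470 = 3.045 × 10⁻²⁰ J.
p = √(2mKE) = √(2 × 1.675 × 10⁻²⁷ × 3.045 × 10⁻²⁰) = 1.010 × 10⁻²³ kg·m/s.
λ = h/p = 6.56 × 10⁻¹¹ m = 65.6 pm.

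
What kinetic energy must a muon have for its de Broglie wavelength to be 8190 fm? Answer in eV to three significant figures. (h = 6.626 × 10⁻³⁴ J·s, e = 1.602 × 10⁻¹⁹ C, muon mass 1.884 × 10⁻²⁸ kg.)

p = h/λ = 6.626 × 10⁻³⁴ / 8.190 × 10⁻¹² = 8.090 × 10⁻²³ kg·m/s.
KE = p²/(2m) = (8.090 × 10⁻²³)² / (2 × 1.884 × 10⁻²⁸) = 1.737 × 10⁻¹⁷ J = 108 eV.

KE = 108 eV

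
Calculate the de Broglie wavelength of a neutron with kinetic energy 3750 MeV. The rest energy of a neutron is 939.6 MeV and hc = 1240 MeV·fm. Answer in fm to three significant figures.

Total energy E = KE + m₀c² = 3750 + 939.6 = 4689.6 MeV.
(pc)² = E² − (m₀c²)² = (4689.6)² − (939.6)² = 2.111 × 10⁷ MeV², so pc = 4595 MeV.
λ = hc/(pc) = 1240 MeV·fm / 4595 MeV = 0.270 fm.

λ = 0.270 fm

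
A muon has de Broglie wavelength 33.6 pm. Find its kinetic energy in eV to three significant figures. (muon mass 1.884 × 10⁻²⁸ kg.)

p = h/λ = 6.626 × 10⁻³⁴ / 3.360 × 10⁻¹¹ = 1.972 × 10⁻²³ kg·m/s.
KE = p²/(2m) = (1.972 × 10⁻²³)² / (2 × 1.884 × 10⁻²⁸) = 1.032 × 10⁻¹⁸ J = 6.44 eV.

KE = 6.44 eV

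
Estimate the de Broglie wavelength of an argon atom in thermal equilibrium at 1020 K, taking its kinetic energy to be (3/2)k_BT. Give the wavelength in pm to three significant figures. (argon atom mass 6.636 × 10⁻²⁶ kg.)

KE = (3/2)k_BT = 1.5 × 1.381 × 10⁻²³ × 1020 = 2.113 × 10⁻²⁰ J.
p = √(2mKE) = √(2 × 6.636 × 10⁻²⁶ × 2.113 × 10⁻²⁰) = 5.296 × 10⁻²³ kg·m/s.
λ = h/p = 1.25 × 10⁻¹¹ m = 12.5 pm.

λ = 12.5 pm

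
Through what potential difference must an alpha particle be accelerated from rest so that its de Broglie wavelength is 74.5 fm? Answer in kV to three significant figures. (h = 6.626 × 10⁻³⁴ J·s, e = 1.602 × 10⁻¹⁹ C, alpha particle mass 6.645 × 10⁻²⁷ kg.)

V = 18.6 kV

p = h/λ = 6.626 × 10⁻³⁴ / 7.450 × 10⁻¹⁴ = 8.894 × 10⁻²¹ kg·m/s.
KE = p²/(2m) = 5.952 × 10⁻¹⁵ J.
V = KE/2e = 5.952 × 10⁻¹⁵ / (2 × 1.602 × 10⁻¹⁹) = 18.6 kV.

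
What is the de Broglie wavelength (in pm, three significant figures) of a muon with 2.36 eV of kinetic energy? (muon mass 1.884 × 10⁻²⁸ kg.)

λ = 55.5 pm

KE = 2.36 eV = 3.781 × 10⁻¹⁹ J.
p = √(2mKE) = √(2 × 1.884 × 10⁻²⁸ × 3.781 × 10⁻¹⁹) = 1.194 × 10⁻²³ kg·m/s.
λ = h/p = 6.626 × 10⁻³⁴ / 1.194 × 10⁻²³ = 5.55 × 10⁻¹¹ m = 55.5 pm.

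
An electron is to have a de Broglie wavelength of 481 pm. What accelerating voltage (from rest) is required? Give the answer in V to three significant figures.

V = 6.50 V

p = h/λ = 6.626 × 10⁻³⁴ / 4.810 × 10⁻¹⁰ = 1.378 × 10⁻²⁴ kg·m/s.
KE = p²/(2m) = 1.042 × 10⁻¹⁸ J.
V = KE/e = 1.042 × 10⁻¹⁸ / (1.602 × 10⁻¹⁹) = 6.50 V.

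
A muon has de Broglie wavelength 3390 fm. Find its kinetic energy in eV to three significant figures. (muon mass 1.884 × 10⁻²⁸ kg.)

KE = 633 eV

p = h/λ = 6.626 × 10⁻³⁴ / 3.390 × 10⁻¹² = 1.955 × 10⁻²² kg·m/s.
KE = p²/(2m) = (1.955 × 10⁻²²)² / (2 × 1.884 × 10⁻²⁸) = 1.014 × 10⁻¹⁶ J = 633 eV.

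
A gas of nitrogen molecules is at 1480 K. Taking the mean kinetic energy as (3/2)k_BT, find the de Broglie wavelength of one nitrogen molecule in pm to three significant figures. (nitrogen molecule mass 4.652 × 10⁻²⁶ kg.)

KE = (3/2)k_BT = 1.5 × 1.381 × 10⁻²³ × 1480 = 3.066 × 10⁻²⁰ J.
p = √(2mKE) = √(2 × 4.652 × 10⁻²⁶ × 3.066 × 10⁻²⁰) = 5.341 × 10⁻²³ kg·m/s.
λ = h/p = 1.24 × 10⁻¹¹ m = 12.4 pm.

λ = 12.4 pm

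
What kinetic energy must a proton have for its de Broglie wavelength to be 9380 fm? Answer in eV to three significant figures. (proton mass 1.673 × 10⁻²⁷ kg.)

p = h/λ = 6.626 × 10⁻³⁴ / 9.380 × 10⁻¹² = 7.064 × 10⁻²³ kg·m/s.
KE = p²/(2m) = (7.064 × 10⁻²³)² / (2 × 1.673 × 10⁻²⁷) = 1.491 × 10⁻¹⁸ J = 9.31 eV.

KE = 9.31 eV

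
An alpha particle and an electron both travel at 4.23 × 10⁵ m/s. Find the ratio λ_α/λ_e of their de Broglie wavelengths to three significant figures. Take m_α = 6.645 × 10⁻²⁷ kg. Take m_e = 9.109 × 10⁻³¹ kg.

At fixed v, p = mv so λ = h/(mv) ∝ 1/m.
λ_α/λ_e = m_e/m_α = 9.109 × 10⁻³¹/6.645 × 10⁻²⁷ = 1.37 × 10⁻⁴.

λ_α/λ_e = 1.37 × 10⁻⁴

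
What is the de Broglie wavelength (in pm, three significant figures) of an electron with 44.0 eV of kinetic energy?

λ = 185 pm

KE = 44.0 eV = 7.049 × 10⁻¹⁸ J.
p = √(2mKE) = √(2 × 9.109 × 10⁻³¹ × 7.049 × 10⁻¹⁸) = 3.584 × 10⁻²⁴ kg·m/s.
λ = h/p = 6.626 × 10⁻³⁴ / 3.584 × 10⁻²⁴ = 1.85 × 10⁻¹⁰ m = 185 pm.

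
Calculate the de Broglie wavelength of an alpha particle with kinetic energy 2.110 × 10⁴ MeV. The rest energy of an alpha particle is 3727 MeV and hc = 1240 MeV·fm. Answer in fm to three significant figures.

λ = 0.0505 fm

Total energy E = KE + m₀c² = 2.110 × 10⁴ + 3727 = 24827 MeV.
(pc)² = E² − (m₀c²)² = (24827)² − (3727)² = 6.025 × 10⁸ MeV², so pc = 2.455 × 10⁴ MeV.
λ = hc/(pc) = 1240 MeV·fm / 2.455 × 10⁴ MeV = 0.0505 fm.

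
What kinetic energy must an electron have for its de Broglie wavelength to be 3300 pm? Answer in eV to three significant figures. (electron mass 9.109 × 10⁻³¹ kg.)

p = h/λ = 6.626 × 10⁻³⁴ / 3.300 × 10⁻⁹ = 2.008 × 10⁻²⁵ kg·m/s.
KE = p²/(2m) = (2.008 × 10⁻²⁵)² / (2 × 9.109 × 10⁻³¹) = 2.213 × 10⁻²⁰ J = 0.138 eV.

KE = 0.138 eV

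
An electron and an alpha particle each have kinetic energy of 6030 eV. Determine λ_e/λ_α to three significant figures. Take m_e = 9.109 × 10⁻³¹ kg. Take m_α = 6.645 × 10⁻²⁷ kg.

At fixed KE, p = √(2mKE) so λ = h/p ∝ 1/√m.
λ_e/λ_α = √(m_α/m_e) = √(6.645 × 10⁻²⁷/9.109 × 10⁻³¹) = √(7295) = 85.4.

λ_e/λ_α = 85.4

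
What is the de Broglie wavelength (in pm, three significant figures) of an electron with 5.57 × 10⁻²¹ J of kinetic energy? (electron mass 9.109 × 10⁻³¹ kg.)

p = √(2mKE) = √(2 × 9.109 × 10⁻³¹ × 5.570 × 10⁻²¹) = 1.007 × 10⁻²⁵ kg·m/s.
λ = h/p = 6.626 × 10⁻³⁴ / 1.007 × 10⁻²⁵ = 6.58 × 10⁻⁹ m = 6580 pm.

λ = 6580 pm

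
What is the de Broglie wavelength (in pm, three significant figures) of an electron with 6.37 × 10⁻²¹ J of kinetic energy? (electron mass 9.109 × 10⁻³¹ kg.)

p = √(2mKE) = √(2 × 9.109 × 10⁻³¹ × 6.370 × 10⁻²¹) = 1.077 × 10⁻²⁵ kg·m/s.
λ = h/p = 6.626 × 10⁻³⁴ / 1.077 × 10⁻²⁵ = 6.15 × 10⁻⁹ m = 6150 pm.

λ = 6150 pm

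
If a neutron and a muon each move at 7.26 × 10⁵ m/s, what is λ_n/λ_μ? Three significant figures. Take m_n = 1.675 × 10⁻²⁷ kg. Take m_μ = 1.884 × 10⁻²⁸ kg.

λ_n/λ_μ = 0.112

At fixed v, p = mv so λ = h/(mv) ∝ 1/m.
λ_n/λ_μ = m_μ/m_n = 1.884 × 10⁻²⁸/1.675 × 10⁻²⁷ = 0.112.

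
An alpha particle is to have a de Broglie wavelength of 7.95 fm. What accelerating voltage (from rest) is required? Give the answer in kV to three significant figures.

p = h/λ = 6.626 × 10⁻³⁴ / 7.950 × 10⁻¹⁵ = 8.335 × 10⁻²⁰ kg·m/s.
KE = p²/(2m) = 5.227 × 10⁻¹³ J.
V = KE/2e = 5.227 × 10⁻¹³ / (2 × 1.602 × 10⁻¹⁹) = 1630 kV.

V = 1630 kV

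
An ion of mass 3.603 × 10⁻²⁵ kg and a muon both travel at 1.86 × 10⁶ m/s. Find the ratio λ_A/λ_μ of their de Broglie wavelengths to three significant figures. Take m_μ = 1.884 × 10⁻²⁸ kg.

λ_A/λ_μ = 5.23 × 10⁻⁴

At fixed v, p = mv so λ = h/(mv) ∝ 1/m.
λ_A/λ_μ = m_μ/m_A = 1.884 × 10⁻²⁸/3.603 × 10⁻²⁵ = 5.23 × 10⁻⁴.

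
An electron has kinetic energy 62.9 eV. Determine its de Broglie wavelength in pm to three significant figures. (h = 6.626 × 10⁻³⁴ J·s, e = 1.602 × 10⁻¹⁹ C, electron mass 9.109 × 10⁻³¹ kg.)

KE = 62.9 eV = 1.008 × 10⁻¹⁷ J.
p = √(2mKE) = √(2 × 9.109 × 10⁻³¹ × 1.008 × 10⁻¹⁷) = 4.285 × 10⁻²⁴ kg·m/s.
λ = h/p = 6.626 × 10⁻³⁴ / 4.285 × 10⁻²⁴ = 1.55 × 10⁻¹⁰ m = 155 pm.

λ = 155 pm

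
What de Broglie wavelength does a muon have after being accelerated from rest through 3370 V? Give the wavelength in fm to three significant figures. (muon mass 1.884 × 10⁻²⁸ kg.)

λ = 1470 fm

KE = eV = 1.602 × 10⁻¹⁹ × 3370 = 5.399 × 10⁻¹⁶ J.
p = √(2mKE) = √(2 × 1.884 × 10⁻²⁸ × 5.399 × 10⁻¹⁶) = 4.510 × 10⁻²² kg·m/s.
λ = h/p = 6.626 × 10⁻³⁴ / 4.510 × 10⁻²² = 1.47 × 10⁻¹² m = 1470 fm.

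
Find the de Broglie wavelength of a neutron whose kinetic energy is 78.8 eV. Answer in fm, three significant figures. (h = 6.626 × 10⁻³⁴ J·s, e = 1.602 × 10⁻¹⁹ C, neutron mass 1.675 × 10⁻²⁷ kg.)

λ = 3220 fm

KE = 78.8 eV = 1.262 × 10⁻¹⁷ J.
p = √(2mKE) = √(2 × 1.675 × 10⁻²⁷ × 1.262 × 10⁻¹⁷) = 2.056 × 10⁻²² kg·m/s.
λ = h/p = 6.626 × 10⁻³⁴ / 2.056 × 10⁻²² = 3.22 × 10⁻¹² m = 3220 fm.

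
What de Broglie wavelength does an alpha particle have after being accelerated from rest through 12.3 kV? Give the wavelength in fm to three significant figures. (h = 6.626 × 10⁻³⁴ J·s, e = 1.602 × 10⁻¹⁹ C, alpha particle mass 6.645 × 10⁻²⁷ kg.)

λ = 91.6 fm

KE = 2eV = 2 × 1.602 × 10⁻¹⁹ × 1.230 × 10⁴ = 3.941 × 10⁻¹⁵ J.
p = √(2mKE) = √(2 × 6.645 × 10⁻²⁷ × 3.941 × 10⁻¹⁵) = 7.237 × 10⁻²¹ kg·m/s.
λ = h/p = 6.626 × 10⁻³⁴ / 7.237 × 10⁻²¹ = 9.16 × 10⁻¹⁴ m = 91.6 fm.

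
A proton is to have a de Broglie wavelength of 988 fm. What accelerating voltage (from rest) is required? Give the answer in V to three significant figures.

p = h/λ = 6.626 × 10⁻³⁴ / 9.880 × 10⁻¹³ = 6.706 × 10⁻²² kg·m/s.
KE = p²/(2m) = 1.344 × 10⁻¹⁶ J.
V = KE/e = 1.344 × 10⁻¹⁶ / (1.602 × 10⁻¹⁹) = 839 V.

V = 839 V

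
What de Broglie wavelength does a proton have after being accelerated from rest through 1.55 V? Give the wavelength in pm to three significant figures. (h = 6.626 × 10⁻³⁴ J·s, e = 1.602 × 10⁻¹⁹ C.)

λ = 23.0 pm

KE = eV = 1.602 × 10⁻¹⁹ × 1.550 = 2.483 × 10⁻¹⁹ J.
p = √(2mKE) = √(2 × 1.673 × 10⁻²⁷ × 2.483 × 10⁻¹⁹) = 2.882 × 10⁻²³ kg·m/s.
λ = h/p = 6.626 × 10⁻³⁴ / 2.882 × 10⁻²³ = 2.30 × 10⁻¹¹ m = 23.0 pm.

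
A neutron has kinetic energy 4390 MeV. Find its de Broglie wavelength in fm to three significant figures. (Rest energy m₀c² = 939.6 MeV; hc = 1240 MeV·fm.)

Total energy E = KE + m₀c² = 4390 + 939.6 = 5329.6 MeV.
(pc)² = E² − (m₀c²)² = (5329.6)² − (939.6)² = 2.752 × 10⁷ MeV², so pc = 5246 MeV.
λ = hc/(pc) = 1240 MeV·fm / 5246 MeV = 0.236 fm.

λ = 0.236 fm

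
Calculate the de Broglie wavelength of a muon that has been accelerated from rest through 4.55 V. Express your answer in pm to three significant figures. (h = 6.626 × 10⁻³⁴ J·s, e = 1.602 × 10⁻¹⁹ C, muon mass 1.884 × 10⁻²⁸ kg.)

λ = 40.0 pm

KE = eV = 1.602 × 10⁻¹⁹ × 4.550 = 7.289 × 10⁻¹⁹ J.
p = √(2mKE) = √(2 × 1.884 × 10⁻²⁸ × 7.289 × 10⁻¹⁹) = 1.657 × 10⁻²³ kg·m/s.
λ = h/p = 6.626 × 10⁻³⁴ / 1.657 × 10⁻²³ = 4.00 × 10⁻¹¹ m = 40.0 pm.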